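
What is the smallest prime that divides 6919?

11

6919 is odd.
Digit sum 25, not divisible by 3.
Ends in 9: not divisible by 5.
7: 6919 = 7·988 + 3
11: 6919 = 11·629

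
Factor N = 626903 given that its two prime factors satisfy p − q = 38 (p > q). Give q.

Since p = q + 38, we have 626903 = q(q + 38), so q² + 38q − 626903 = 0.
Discriminant: 38² + 4·626903 = 1444 + 2507612 = 2509056; √2509056 = 1584.
q = (−38 + 1584)/2 = 773, and p = q + 38 = 811.
Check: 773 · 811 = 626903.

773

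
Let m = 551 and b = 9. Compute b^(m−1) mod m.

9^1 ≡ 9 (mod 551)
9^2 ≡ 9^2 = 81 ≡ 81 (mod 551)
9^4 ≡ 81^2 = 6561 ≡ 500 (mod 551)
9^8 ≡ 500^2 = 250000 ≡ 397 (mod 551)
9^16 ≡ 397^2 = 157609 ≡ 23 (mod 551)
9^32 ≡ 23^2 = 529 ≡ 529 (mod 551)
9^64 ≡ 529^2 = 279841 ≡ 484 (mod 551)
9^128 ≡ 484^2 = 234256 ≡ 81 (mod 551)
9^256 ≡ 81^2 = 6561 ≡ 500 (mod 551)
9^512 ≡ 500^2 = 250000 ≡ 397 (mod 551)
550 = 512 + 32 + 4 + 2 in binary powers of 2.
So 9^550 ≡ 397 · 529 · 500 · 81 ≡ 123 (mod 551).
Since 123 ≠ 1, base 9 is a Fermat witness: 551 is composite.

123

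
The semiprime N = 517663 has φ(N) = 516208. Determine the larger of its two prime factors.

839

φ(n) = (p−1)(q−1) = n − (p+q) + 1, so p + q = 517663 − 516208 + 1 = 1456.
p and q are the roots of t² − 1456t + 517663 = 0.
Discriminant: 1456² − 4·517663 = 2119936 − 2070652 = 49284; √49284 = 222.
q = (1456 − 222)/2 = 617, p = (1456 + 222)/2 = 839.
Check: 617 · 839 = 517663.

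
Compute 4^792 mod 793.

4^1 ≡ 4 (mod 793)
4^2 ≡ 4^2 = 16 ≡ 16 (mod 793)
4^4 ≡ 16^2 = 256 ≡ 256 (mod 793)
4^8 ≡ 256^2 = 65536 ≡ 510 (mod 793)
4^16 ≡ 510^2 = 260100 ≡ 789 (mod 793)
4^32 ≡ 789^2 = 622521 ≡ 16 (mod 793)
4^64 ≡ 16^2 = 256 ≡ 256 (mod 793)
4^128 ≡ 256^2 = 65536 ≡ 510 (mod 793)
4^256 ≡ 510^2 = 260100 ≡ 789 (mod 793)
4^512 ≡ 789^2 = 622521 ≡ 16 (mod 793)
792 = 512 + 256 + 16 + 8 in binary powers of 2.
So 4^792 ≡ 16 · 789 · 789 · 510 ≡ 508 (mod 793).
Since 508 ≠ 1, base 4 is a Fermat witness: 793 is composite.

508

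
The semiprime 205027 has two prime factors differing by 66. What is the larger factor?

487

Since p = q + 66, we have 205027 = q(q + 66), so q² + 66q − 205027 = 0.
Discriminant: 66² + 4·205027 = 4356 + 820108 = 824464; √824464 = 908.
q = (−66 + 908)/2 = 421, and p = q + 66 = 487.
Check: 421 · 487 = 205027.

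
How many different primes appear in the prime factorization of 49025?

49025 = 5^2 · 1961
1961 = 37 · 53
49025 = 5^2 · 37 · 53, which has 3 distinct prime factors.

3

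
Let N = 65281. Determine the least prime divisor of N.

97

65281 is odd.
Digit sum 22, not divisible by 3.
Ends in 1: not divisible by 5.
7: 65281 = 7·9325 + 6
11: 65281 = 11·5934 + 7
13: 65281 = 13·5021 + 8
17: 65281 = 17·3840 + 1
19: 65281 = 19·3435 + 16
23: 65281 = 23·2838 + 7
29: 65281 = 29·2251 + 2
31: 65281 = 31·2105 + 26
37: 65281 = 37·1764 + 13
41: 65281 = 41·1592 + 9
43: 65281 = 43·1518 + 7
47: 65281 = 47·1388 + 45
53: 65281 = 53·1231 + 38
59: 65281 = 59·1106 + 27
61: 65281 = 61·1070 + 11
67: 65281 = 67·974 + 23
71: 65281 = 71·919 + 32
73: 65281 = 73·894 + 19
79: 65281 = 79·826 + 27
83: 65281 = 83·786 + 43
89: 65281 = 89·733 + 44
97: 65281 = 97·673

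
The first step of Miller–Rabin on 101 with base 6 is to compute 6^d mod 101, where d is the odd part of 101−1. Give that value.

101 − 1 = 100 = 2^2 · 25, so d = 25.
6^1 ≡ 6 (mod 101)
6^2 ≡ 6^2 = 36 ≡ 36 (mod 101)
6^4 ≡ 36^2 = 1296 ≡ 84 (mod 101)
6^8 ≡ 84^2 = 7056 ≡ 87 (mod 101)
6^16 ≡ 87^2 = 7569 ≡ 95 (mod 101)
25 = 16 + 8 + 1 in binary powers of 2.
So 6^25 ≡ 95 · 87 · 6 ≡ 100 (mod 101).
Since 6^d ≡ 100 (mod 101), base 6 does not prove 101 composite.

100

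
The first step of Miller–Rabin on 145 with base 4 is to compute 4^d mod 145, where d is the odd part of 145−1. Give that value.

129

145 − 1 = 144 = 2^4 · 9, so d = 9.
4^1 ≡ 4 (mod 145)
4^2 ≡ 4^2 = 16 ≡ 16 (mod 145)
4^4 ≡ 16^2 = 256 ≡ 111 (mod 145)
4^8 ≡ 111^2 = 12321 ≡ 141 (mod 145)
9 = 8 + 1 in binary powers of 2.
So 4^9 ≡ 141 · 4 ≡ 129 (mod 145).
Squaring chain: 129 → 111 → 141 → 16; never reaches −1, so base 4 is a Miller–Rabin witness that 145 is composite.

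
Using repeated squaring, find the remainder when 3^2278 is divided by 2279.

1257

3^1 ≡ 3 (mod 2279)
3^2 ≡ 3^2 = 9 ≡ 9 (mod 2279)
3^4 ≡ 9^2 = 81 ≡ 81 (mod 2279)
3^8 ≡ 81^2 = 6561 ≡ 2003 (mod 2279)
3^16 ≡ 2003^2 = 4012009 ≡ 969 (mod 2279)
3^32 ≡ 969^2 = 938961 ≡ 13 (mod 2279)
3^64 ≡ 13^2 = 169 ≡ 169 (mod 2279)
3^128 ≡ 169^2 = 28561 ≡ 1213 (mod 2279)
3^256 ≡ 1213^2 = 1471369 ≡ 1414 (mod 2279)
3^512 ≡ 1414^2 = 1999396 ≡ 713 (mod 2279)
3^1024 ≡ 713^2 = 508369 ≡ 152 (mod 2279)
3^2048 ≡ 152^2 = 23104 ≡ 314 (mod 2279)
2278 = 2048 + 128 + 64 + 32 + 4 + 2 in binary powers of 2.
So 3^2278 ≡ 314 · 1213 · 169 · 13 · 81 · 9 ≡ 1257 (mod 2279).
Since 1257 ≠ 1, base 3 is a Fermat witness: 2279 is composite.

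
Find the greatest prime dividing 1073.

37

1073 = 29 · 37
37 is prime.
So 1073 = 29 · 37; the largest prime factor is 37.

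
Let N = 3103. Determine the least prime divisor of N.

29

3103 is odd.
Digit sum 7, not divisible by 3.
Ends in 3: not divisible by 5.
7: 3103 = 7·443 + 2
11: 3103 = 11·282 + 1
13: 3103 = 13·238 + 9
17: 3103 = 17·182 + 9
19: 3103 = 19·163 + 6
23: 3103 = 23·134 + 21
29: 3103 = 29·107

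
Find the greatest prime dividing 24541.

24541 = 11 · 2231
2231 = 23 · 97
97 is prime.
So 24541 = 11 · 23 · 97; the largest prime factor is 97.

97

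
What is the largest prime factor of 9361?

9361 = 11 · 851
851 = 23 · 37
37 is prime.
So 9361 = 11 · 23 · 37; the largest prime factor is 37.

37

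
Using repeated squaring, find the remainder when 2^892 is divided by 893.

777

2^1 ≡ 2 (mod 893)
2^2 ≡ 2^2 = 4 ≡ 4 (mod 893)
2^4 ≡ 4^2 = 16 ≡ 16 (mod 893)
2^8 ≡ 16^2 = 256 ≡ 256 (mod 893)
2^16 ≡ 256^2 = 65536 ≡ 347 (mod 893)
2^32 ≡ 347^2 = 120409 ≡ 747 (mod 893)
2^64 ≡ 747^2 = 558009 ≡ 777 (mod 893)
2^128 ≡ 777^2 = 603729 ≡ 61 (mod 893)
2^256 ≡ 61^2 = 3721 ≡ 149 (mod 893)
2^512 ≡ 149^2 = 22201 ≡ 769 (mod 893)
892 = 512 + 256 + 64 + 32 + 16 + 8 + 4 in binary powers of 2.
So 2^892 ≡ 769 · 149 · 777 · 747 · 347 · 256 · 16 ≡ 777 (mod 893).
Since 777 ≠ 1, base 2 is a Fermat witness: 893 is composite.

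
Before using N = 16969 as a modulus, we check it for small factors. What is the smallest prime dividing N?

71

16969 is odd.
Digit sum 31, not divisible by 3.
Ends in 9: not divisible by 5.
7: 16969 = 7·2424 + 1
11: 16969 = 11·1542 + 7
13: 16969 = 13·1305 + 4
17: 16969 = 17·998 + 3
19: 16969 = 19·893 + 2
23: 16969 = 23·737 + 18
29: 16969 = 29·585 + 4
31: 16969 = 31·547 + 12
37: 16969 = 37·458 + 23
41: 16969 = 41·413 + 36
43: 16969 = 43·394 + 27
47: 16969 = 47·361 + 2
53: 16969 = 53·320 + 9
59: 16969 = 59·287 + 36
61: 16969 = 61·278 + 11
67: 16969 = 67·253 + 18
71: 16969 = 71·239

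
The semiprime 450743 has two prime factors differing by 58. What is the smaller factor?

Since p = q + 58, we have 450743 = q(q + 58), so q² + 58q − 450743 = 0.
Discriminant: 58² + 4·450743 = 3364 + 1802972 = 1806336; √1806336 = 1344.
q = (−58 + 1344)/2 = 643, and p = q + 58 = 701.
Check: 643 · 701 = 450743.

643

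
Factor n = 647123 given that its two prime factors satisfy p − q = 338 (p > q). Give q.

653

Since p = q + 338, we have 647123 = q(q + 338), so q² + 338q − 647123 = 0.
Discriminant: 338² + 4·647123 = 114244 + 2588492 = 2702736; √2702736 = 1644.
q = (−338 + 1644)/2 = 653, and p = q + 338 = 991.
Check: 653 · 991 = 647123.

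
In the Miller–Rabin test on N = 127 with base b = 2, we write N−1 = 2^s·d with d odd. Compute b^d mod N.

1

127 − 1 = 126 = 2^1 · 63, so d = 63.
2^1 ≡ 2 (mod 127)
2^2 ≡ 2^2 = 4 ≡ 4 (mod 127)
2^4 ≡ 4^2 = 16 ≡ 16 (mod 127)
2^8 ≡ 16^2 = 256 ≡ 2 (mod 127)
2^16 ≡ 2^2 = 4 ≡ 4 (mod 127)
2^32 ≡ 4^2 = 16 ≡ 16 (mod 127)
63 = 32 + 16 + 8 + 4 + 2 + 1 in binary powers of 2.
So 2^63 ≡ 16 · 4 · 2 · 16 · 4 · 2 ≡ 1 (mod 127).
Since 2^d ≡ 1 (mod 127), base 2 does not prove 127 composite.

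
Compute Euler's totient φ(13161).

8480

Factor: 13161 = 3 · 41 · 107.
φ(13161) = (3−1) · (41−1) · (107−1) = 2 · 40 · 106 = 8480.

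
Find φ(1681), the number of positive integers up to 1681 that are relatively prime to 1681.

Factor: 1681 = 41^2.
φ(1681) = 41^1·(41−1) = 1640.

1640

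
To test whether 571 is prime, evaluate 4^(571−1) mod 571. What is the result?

4^1 ≡ 4 (mod 571)
4^2 ≡ 4^2 = 16 ≡ 16 (mod 571)
4^4 ≡ 16^2 = 256 ≡ 256 (mod 571)
4^8 ≡ 256^2 = 65536 ≡ 442 (mod 571)
4^16 ≡ 442^2 = 195364 ≡ 82 (mod 571)
4^32 ≡ 82^2 = 6724 ≡ 443 (mod 571)
4^64 ≡ 443^2 = 196249 ≡ 396 (mod 571)
4^128 ≡ 396^2 = 156816 ≡ 362 (mod 571)
4^256 ≡ 362^2 = 131044 ≡ 285 (mod 571)
4^512 ≡ 285^2 = 81225 ≡ 143 (mod 571)
570 = 512 + 32 + 16 + 8 + 2 in binary powers of 2.
So 4^570 ≡ 143 · 443 · 82 · 442 · 16 ≡ 1 (mod 571).
Since the result is 1, base 4 gives no evidence that 571 is composite.

1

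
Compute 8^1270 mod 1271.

1024

8^1 ≡ 8 (mod 1271)
8^2 ≡ 8^2 = 64 ≡ 64 (mod 1271)
8^4 ≡ 64^2 = 4096 ≡ 283 (mod 1271)
8^8 ≡ 283^2 = 80089 ≡ 16 (mod 1271)
8^16 ≡ 16^2 = 256 ≡ 256 (mod 1271)
8^32 ≡ 256^2 = 65536 ≡ 715 (mod 1271)
8^64 ≡ 715^2 = 511225 ≡ 283 (mod 1271)
8^128 ≡ 283^2 = 80089 ≡ 16 (mod 1271)
8^256 ≡ 16^2 = 256 ≡ 256 (mod 1271)
8^512 ≡ 256^2 = 65536 ≡ 715 (mod 1271)
8^1024 ≡ 715^2 = 511225 ≡ 283 (mod 1271)
1270 = 1024 + 128 + 64 + 32 + 16 + 4 + 2 in binary powers of 2.
So 8^1270 ≡ 283 · 16 · 283 · 715 · 256 · 283 · 64 ≡ 1024 (mod 1271).
Since 1024 ≠ 1, base 8 is a Fermat witness: 1271 is composite.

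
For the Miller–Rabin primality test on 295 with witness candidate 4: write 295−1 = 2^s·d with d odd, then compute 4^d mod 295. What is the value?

134

295 − 1 = 294 = 2^1 · 147, so d = 147.
4^1 ≡ 4 (mod 295)
4^2 ≡ 4^2 = 16 ≡ 16 (mod 295)
4^4 ≡ 16^2 = 256 ≡ 256 (mod 295)
4^8 ≡ 256^2 = 65536 ≡ 46 (mod 295)
4^16 ≡ 46^2 = 2116 ≡ 51 (mod 295)
4^32 ≡ 51^2 = 2601 ≡ 241 (mod 295)
4^64 ≡ 241^2 = 58081 ≡ 261 (mod 295)
4^128 ≡ 261^2 = 68121 ≡ 271 (mod 295)
147 = 128 + 16 + 2 + 1 in binary powers of 2.
So 4^147 ≡ 271 · 51 · 16 · 4 ≡ 134 (mod 295).
Squaring chain: 134; never reaches −1, so base 4 is a Miller–Rabin witness that 295 is composite.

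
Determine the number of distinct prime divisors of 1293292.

6

1293292 = 2^2 · 323323
323323 = 7 · 46189
46189 = 11 · 4199
4199 = 13 · 323
323 = 17 · 19
1293292 = 2^2 · 7 · 11 · 13 · 17 · 19, which has 6 distinct prime factors.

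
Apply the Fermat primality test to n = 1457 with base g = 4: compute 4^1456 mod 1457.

686

4^1 ≡ 4 (mod 1457)
4^2 ≡ 4^2 = 16 ≡ 16 (mod 1457)
4^4 ≡ 16^2 = 256 ≡ 256 (mod 1457)
4^8 ≡ 256^2 = 65536 ≡ 1428 (mod 1457)
4^16 ≡ 1428^2 = 2039184 ≡ 841 (mod 1457)
4^32 ≡ 841^2 = 707281 ≡ 636 (mod 1457)
4^64 ≡ 636^2 = 404496 ≡ 907 (mod 1457)
4^128 ≡ 907^2 = 822649 ≡ 901 (mod 1457)
4^256 ≡ 901^2 = 811801 ≡ 252 (mod 1457)
4^512 ≡ 252^2 = 63504 ≡ 853 (mod 1457)
4^1024 ≡ 853^2 = 727609 ≡ 566 (mod 1457)
1456 = 1024 + 256 + 128 + 32 + 16 in binary powers of 2.
So 4^1456 ≡ 566 · 252 · 901 · 636 · 841 ≡ 686 (mod 1457).
Since 686 ≠ 1, base 4 is a Fermat witness: 1457 is composite.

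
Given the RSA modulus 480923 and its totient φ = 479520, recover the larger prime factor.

811

φ(n) = (p−1)(q−1) = n − (p+q) + 1, so p + q = 480923 − 479520 + 1 = 1404.
p and q are the roots of t² − 1404t + 480923 = 0.
Discriminant: 1404² − 4·480923 = 1971216 − 1923692 = 47524; √47524 = 218.
q = (1404 − 218)/2 = 593, p = (1404 + 218)/2 = 811.
Check: 593 · 811 = 480923.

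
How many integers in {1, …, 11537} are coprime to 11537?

11316

Factor: 11537 = 83 · 139.
φ(11537) = (83−1) · (139−1) = 82 · 138 = 11316.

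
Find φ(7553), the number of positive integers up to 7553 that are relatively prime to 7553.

5904

Factor: 7553 = 7 · 13 · 83.
φ(7553) = (7−1) · (13−1) · (83−1) = 6 · 12 · 82 = 5904.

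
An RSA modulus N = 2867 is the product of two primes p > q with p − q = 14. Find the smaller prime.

Since p = q + 14, we have 2867 = q(q + 14), so q² + 14q − 2867 = 0.
Discriminant: 14² + 4·2867 = 196 + 11468 = 11664; √11664 = 108.
q = (−14 + 108)/2 = 47, and p = q + 14 = 61.
Check: 47 · 61 = 2867.

47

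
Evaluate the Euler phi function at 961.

930

Factor: 961 = 31^2.
φ(961) = 31^1·(31−1) = 930.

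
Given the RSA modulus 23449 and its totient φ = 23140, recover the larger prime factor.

φ(n) = (p−1)(q−1) = n − (p+q) + 1, so p + q = 23449 − 23140 + 1 = 310.
p and q are the roots of t² − 310t + 23449 = 0.
Discriminant: 310² − 4·23449 = 96100 − 93796 = 2304; √2304 = 48.
q = (310 − 48)/2 = 131, p = (310 + 48)/2 = 179.
Check: 131 · 179 = 23449.

179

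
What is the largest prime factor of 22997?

61

22997 = 13 · 1769
1769 = 29 · 61
61 is prime.
So 22997 = 13 · 29 · 61; the largest prime factor is 61.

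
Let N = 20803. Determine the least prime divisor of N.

20803 is odd.
Digit sum 13, not divisible by 3.
Ends in 3: not divisible by 5.
7: 20803 = 7·2971 + 6
11: 20803 = 11·1891 + 2
13: 20803 = 13·1600 + 3
17: 20803 = 17·1223 + 12
19: 20803 = 19·1094 + 17
23: 20803 = 23·904 + 11
29: 20803 = 29·717 + 10
31: 20803 = 31·671 + 2
37: 20803 = 37·562 + 9
41: 20803 = 41·507 + 16
43: 20803 = 43·483 + 34
47: 20803 = 47·442 + 29
53: 20803 = 53·392 + 27
59: 20803 = 59·352 + 35
61: 20803 = 61·341 + 2
67: 20803 = 67·310 + 33
71: 20803 = 71·293

71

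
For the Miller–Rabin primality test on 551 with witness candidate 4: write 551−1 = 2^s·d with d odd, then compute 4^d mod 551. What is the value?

245

551 − 1 = 550 = 2^1 · 275, so d = 275.
4^1 ≡ 4 (mod 551)
4^2 ≡ 4^2 = 16 ≡ 16 (mod 551)
4^4 ≡ 16^2 = 256 ≡ 256 (mod 551)
4^8 ≡ 256^2 = 65536 ≡ 518 (mod 551)
4^16 ≡ 518^2 = 268324 ≡ 538 (mod 551)
4^32 ≡ 538^2 = 289444 ≡ 169 (mod 551)
4^64 ≡ 169^2 = 28561 ≡ 460 (mod 551)
4^128 ≡ 460^2 = 211600 ≡ 16 (mod 551)
4^256 ≡ 16^2 = 256 ≡ 256 (mod 551)
275 = 256 + 16 + 2 + 1 in binary powers of 2.
So 4^275 ≡ 256 · 538 · 16 · 4 ≡ 245 (mod 551).
Squaring chain: 245; never reaches −1, so base 4 is a Miller–Rabin witness that 551 is composite.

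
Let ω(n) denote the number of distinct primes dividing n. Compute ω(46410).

6

46410 = 2 · 23205
23205 = 3 · 7735
7735 = 5 · 1547
1547 = 7 · 221
221 = 13 · 17
46410 = 2 · 3 · 5 · 7 · 13 · 17, which has 6 distinct prime factors.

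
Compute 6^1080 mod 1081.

243

6^1 ≡ 6 (mod 1081)
6^2 ≡ 6^2 = 36 ≡ 36 (mod 1081)
6^4 ≡ 36^2 = 1296 ≡ 215 (mod 1081)
6^8 ≡ 215^2 = 46225 ≡ 823 (mod 1081)
6^16 ≡ 823^2 = 677329 ≡ 623 (mod 1081)
6^32 ≡ 623^2 = 388129 ≡ 50 (mod 1081)
6^64 ≡ 50^2 = 2500 ≡ 338 (mod 1081)
6^128 ≡ 338^2 = 114244 ≡ 739 (mod 1081)
6^256 ≡ 739^2 = 546121 ≡ 216 (mod 1081)
6^512 ≡ 216^2 = 46656 ≡ 173 (mod 1081)
6^1024 ≡ 173^2 = 29929 ≡ 742 (mod 1081)
1080 = 1024 + 32 + 16 + 8 in binary powers of 2.
So 6^1080 ≡ 742 · 50 · 623 · 823 ≡ 243 (mod 1081).
Since 243 ≠ 1, base 6 is a Fermat witness: 1081 is composite.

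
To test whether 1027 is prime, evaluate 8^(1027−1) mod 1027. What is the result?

8^1 ≡ 8 (mod 1027)
8^2 ≡ 8^2 = 64 ≡ 64 (mod 1027)
8^4 ≡ 64^2 = 4096 ≡ 1015 (mod 1027)
8^8 ≡ 1015^2 = 1030225 ≡ 144 (mod 1027)
8^16 ≡ 144^2 = 20736 ≡ 196 (mod 1027)
8^32 ≡ 196^2 = 38416 ≡ 417 (mod 1027)
8^64 ≡ 417^2 = 173889 ≡ 326 (mod 1027)
8^128 ≡ 326^2 = 106276 ≡ 495 (mod 1027)
8^256 ≡ 495^2 = 245025 ≡ 599 (mod 1027)
8^512 ≡ 599^2 = 358801 ≡ 378 (mod 1027)
8^1024 ≡ 378^2 = 142884 ≡ 131 (mod 1027)
1026 = 1024 + 2 in binary powers of 2.
So 8^1026 ≡ 131 · 64 ≡ 168 (mod 1027).
Since 168 ≠ 1, base 8 is a Fermat witness: 1027 is composite.

168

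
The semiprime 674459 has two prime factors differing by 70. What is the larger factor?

Since p = q + 70, we have 674459 = q(q + 70), so q² + 70q − 674459 = 0.
Discriminant: 70² + 4·674459 = 4900 + 2697836 = 2702736; √2702736 = 1644.
q = (−70 + 1644)/2 = 787, and p = q + 70 = 857.
Check: 787 · 857 = 674459.

857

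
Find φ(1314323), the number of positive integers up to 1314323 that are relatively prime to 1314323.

1277640

Factor: 1314323 = 79 · 127 · 131.
φ(1314323) = (79−1) · (127−1) · (131−1) = 78 · 126 · 130 = 1277640.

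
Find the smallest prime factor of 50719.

67

50719 is odd.
Digit sum 22, not divisible by 3.
Ends in 9: not divisible by 5.
7: 50719 = 7·7245 + 4
11: 50719 = 11·4610 + 9
13: 50719 = 13·3901 + 6
17: 50719 = 17·2983 + 8
19: 50719 = 19·2669 + 8
23: 50719 = 23·2205 + 4
29: 50719 = 29·1748 + 27
31: 50719 = 31·1636 + 3
37: 50719 = 37·1370 + 29
41: 50719 = 41·1237 + 2
43: 50719 = 43·1179 + 22
47: 50719 = 47·1079 + 6
53: 50719 = 53·956 + 51
59: 50719 = 59·859 + 38
61: 50719 = 61·831 + 28
67: 50719 = 67·757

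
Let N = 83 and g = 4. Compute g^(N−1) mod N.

1

4^1 ≡ 4 (mod 83)
4^2 ≡ 4^2 = 16 ≡ 16 (mod 83)
4^4 ≡ 16^2 = 256 ≡ 7 (mod 83)
4^8 ≡ 7^2 = 49 ≡ 49 (mod 83)
4^16 ≡ 49^2 = 2401 ≡ 77 (mod 83)
4^32 ≡ 77^2 = 5929 ≡ 36 (mod 83)
4^64 ≡ 36^2 = 1296 ≡ 51 (mod 83)
82 = 64 + 16 + 2 in binary powers of 2.
So 4^82 ≡ 51 · 77 · 16 ≡ 1 (mod 83).
Since the result is 1, base 4 gives no evidence that 83 is composite.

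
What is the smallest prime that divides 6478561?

6478561 is odd.
Digit sum 37, not divisible by 3.
Ends in 1: not divisible by 5.
7: 6478561 = 7·925508 + 5
11: 6478561 = 11·588960 + 1
13: 6478561 = 13·498350 + 11
17: 6478561 = 17·381091 + 14
19: 6478561 = 19·340976 + 17
23: 6478561 = 23·281676 + 13
29: 6478561 = 29·223398 + 19
31: 6478561 = 31·208985 + 26
37: 6478561 = 37·175096 + 9
41: 6478561 = 41·158013 + 28
43: 6478561 = 43·150664 + 9
47: 6478561 = 47·137841 + 34
53: 6478561 = 53·122237

53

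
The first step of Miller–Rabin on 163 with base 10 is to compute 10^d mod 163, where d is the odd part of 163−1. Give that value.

163 − 1 = 162 = 2^1 · 81, so d = 81.
10^1 ≡ 10 (mod 163)
10^2 ≡ 10^2 = 100 ≡ 100 (mod 163)
10^4 ≡ 100^2 = 10000 ≡ 57 (mod 163)
10^8 ≡ 57^2 = 3249 ≡ 152 (mod 163)
10^16 ≡ 152^2 = 23104 ≡ 121 (mod 163)
10^32 ≡ 121^2 = 14641 ≡ 134 (mod 163)
10^64 ≡ 134^2 = 17956 ≡ 26 (mod 163)
81 = 64 + 16 + 1 in binary powers of 2.
So 10^81 ≡ 26 · 121 · 10 ≡ 1 (mod 163).
Since 10^d ≡ 1 (mod 163), base 10 does not prove 163 composite.

1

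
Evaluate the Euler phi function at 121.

110

Factor: 121 = 11^2.
φ(121) = 11^1·(11−1) = 110.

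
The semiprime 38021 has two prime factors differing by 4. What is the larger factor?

Since p = q + 4, we have 38021 = q(q + 4), so q² + 4q − 38021 = 0.
Discriminant: 4² + 4·38021 = 16 + 152084 = 152100; √152100 = 390.
q = (−4 + 390)/2 = 193, and p = q + 4 = 197.
Check: 193 · 197 = 38021.

197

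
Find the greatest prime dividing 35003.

35003 = 17 · 2059
2059 = 29 · 71
71 is prime.
So 35003 = 17 · 29 · 71; the largest prime factor is 71.

71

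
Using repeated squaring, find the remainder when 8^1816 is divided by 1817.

836

8^1 ≡ 8 (mod 1817)
8^2 ≡ 8^2 = 64 ≡ 64 (mod 1817)
8^4 ≡ 64^2 = 4096 ≡ 462 (mod 1817)
8^8 ≡ 462^2 = 213444 ≡ 855 (mod 1817)
8^16 ≡ 855^2 = 731025 ≡ 591 (mod 1817)
8^32 ≡ 591^2 = 349281 ≡ 417 (mod 1817)
8^64 ≡ 417^2 = 173889 ≡ 1274 (mod 1817)
8^128 ≡ 1274^2 = 1623076 ≡ 495 (mod 1817)
8^256 ≡ 495^2 = 245025 ≡ 1547 (mod 1817)
8^512 ≡ 1547^2 = 2393209 ≡ 220 (mod 1817)
8^1024 ≡ 220^2 = 48400 ≡ 1158 (mod 1817)
1816 = 1024 + 512 + 256 + 16 + 8 in binary powers of 2.
So 8^1816 ≡ 1158 · 220 · 1547 · 591 · 855 ≡ 836 (mod 1817).
Since 836 ≠ 1, base 8 is a Fermat witness: 1817 is composite.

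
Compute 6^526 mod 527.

6^1 ≡ 6 (mod 527)
6^2 ≡ 6^2 = 36 ≡ 36 (mod 527)
6^4 ≡ 36^2 = 1296 ≡ 242 (mod 527)
6^8 ≡ 242^2 = 58564 ≡ 67 (mod 527)
6^16 ≡ 67^2 = 4489 ≡ 273 (mod 527)
6^32 ≡ 273^2 = 74529 ≡ 222 (mod 527)
6^64 ≡ 222^2 = 49284 ≡ 273 (mod 527)
6^128 ≡ 273^2 = 74529 ≡ 222 (mod 527)
6^256 ≡ 222^2 = 49284 ≡ 273 (mod 527)
6^512 ≡ 273^2 = 74529 ≡ 222 (mod 527)
526 = 512 + 8 + 4 + 2 in binary powers of 2.
So 6^526 ≡ 222 · 67 · 242 · 36 ≡ 366 (mod 527).
Since 366 ≠ 1, base 6 is a Fermat witness: 527 is composite.

366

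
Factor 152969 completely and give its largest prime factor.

152969 = 19 · 8051
8051 = 83 · 97
97 is prime.
So 152969 = 19 · 83 · 97; the largest prime factor is 97.

97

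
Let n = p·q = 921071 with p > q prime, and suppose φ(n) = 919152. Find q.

φ(n) = (p−1)(q−1) = n − (p+q) + 1, so p + q = 921071 − 919152 + 1 = 1920.
p and q are the roots of t² − 1920t + 921071 = 0.
Discriminant: 1920² − 4·921071 = 3686400 − 3684284 = 2116; √2116 = 46.
q = (1920 − 46)/2 = 937, p = (1920 + 46)/2 = 983.
Check: 937 · 983 = 921071.

937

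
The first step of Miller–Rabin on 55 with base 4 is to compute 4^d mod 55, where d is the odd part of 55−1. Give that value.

55 − 1 = 54 = 2^1 · 27, so d = 27.
4^1 ≡ 4 (mod 55)
4^2 ≡ 4^2 = 16 ≡ 16 (mod 55)
4^4 ≡ 16^2 = 256 ≡ 36 (mod 55)
4^8 ≡ 36^2 = 1296 ≡ 31 (mod 55)
4^16 ≡ 31^2 = 961 ≡ 26 (mod 55)
27 = 16 + 8 + 2 + 1 in binary powers of 2.
So 4^27 ≡ 26 · 31 · 16 · 4 ≡ 49 (mod 55).
Squaring chain: 49; never reaches −1, so base 4 is a Miller–Rabin witness that 55 is composite.

49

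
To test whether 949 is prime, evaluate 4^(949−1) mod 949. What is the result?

4^1 ≡ 4 (mod 949)
4^2 ≡ 4^2 = 16 ≡ 16 (mod 949)
4^4 ≡ 16^2 = 256 ≡ 256 (mod 949)
4^8 ≡ 256^2 = 65536 ≡ 55 (mod 949)
4^16 ≡ 55^2 = 3025 ≡ 178 (mod 949)
4^32 ≡ 178^2 = 31684 ≡ 367 (mod 949)
4^64 ≡ 367^2 = 134689 ≡ 880 (mod 949)
4^128 ≡ 880^2 = 774400 ≡ 16 (mod 949)
4^256 ≡ 16^2 = 256 ≡ 256 (mod 949)
4^512 ≡ 256^2 = 65536 ≡ 55 (mod 949)
948 = 512 + 256 + 128 + 32 + 16 + 4 in binary powers of 2.
So 4^948 ≡ 55 · 256 · 16 · 367 · 178 · 256 ≡ 794 (mod 949).
Since 794 ≠ 1, base 4 is a Fermat witness: 949 is composite.

794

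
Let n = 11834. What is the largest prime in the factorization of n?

97

11834 = 2 · 5917
5917 = 61 · 97
97 is prime.
So 11834 = 2 · 61 · 97; the largest prime factor is 97.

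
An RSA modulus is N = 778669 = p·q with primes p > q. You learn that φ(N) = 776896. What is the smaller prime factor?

797

φ(n) = (p−1)(q−1) = n − (p+q) + 1, so p + q = 778669 − 776896 + 1 = 1774.
p and q are the roots of t² − 1774t + 778669 = 0.
Discriminant: 1774² − 4·778669 = 3147076 − 3114676 = 32400; √32400 = 180.
q = (1774 − 180)/2 = 797, p = (1774 + 180)/2 = 977.
Check: 797 · 977 = 778669.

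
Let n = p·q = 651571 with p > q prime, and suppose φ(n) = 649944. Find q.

709

φ(n) = (p−1)(q−1) = n − (p+q) + 1, so p + q = 651571 − 649944 + 1 = 1628.
p and q are the roots of t² − 1628t + 651571 = 0.
Discriminant: 1628² − 4·651571 = 2650384 − 2606284 = 44100; √44100 = 210.
q = (1628 − 210)/2 = 709, p = (1628 + 210)/2 = 919.
Check: 709 · 919 = 651571.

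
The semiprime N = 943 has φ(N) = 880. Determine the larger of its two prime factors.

φ(n) = (p−1)(q−1) = n − (p+q) + 1, so p + q = 943 − 880 + 1 = 64.
p and q are the roots of t² − 64t + 943 = 0.
Discriminant: 64² − 4·943 = 4096 − 3772 = 324; √324 = 18.
q = (64 − 18)/2 = 23, p = (64 + 18)/2 = 41.
Check: 23 · 41 = 943.

41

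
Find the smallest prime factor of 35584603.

35584603 is odd.
Digit sum 34, not divisible by 3.
Ends in 3: not divisible by 5.
7: 35584603 = 7·5083514 + 5
11: 35584603 = 11·3234963 + 10
13: 35584603 = 13·2737277 + 2
17: 35584603 = 17·2093211 + 16
19: 35584603 = 19·1872873 + 16
23: 35584603 = 23·1547156 + 15
29: 35584603 = 29·1227055 + 8
31: 35584603 = 31·1147890 + 13
37: 35584603 = 37·961746 + 1
41: 35584603 = 41·867917 + 6
43: 35584603 = 43·827548 + 39
47: 35584603 = 47·757119 + 10
53: 35584603 = 53·671407 + 32
59: 35584603 = 59·603128 + 51
61: 35584603 = 61·583354 + 9
67: 35584603 = 67·531113 + 32
71: 35584603 = 71·501191 + 42
73: 35584603 = 73·487460 + 23
79: 35584603 = 79·450438 + 1
83: 35584603 = 83·428730 + 13
89: 35584603 = 89·399827

89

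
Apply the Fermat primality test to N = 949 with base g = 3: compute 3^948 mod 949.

1

3^1 ≡ 3 (mod 949)
3^2 ≡ 3^2 = 9 ≡ 9 (mod 949)
3^4 ≡ 9^2 = 81 ≡ 81 (mod 949)
3^8 ≡ 81^2 = 6561 ≡ 867 (mod 949)
3^16 ≡ 867^2 = 751689 ≡ 81 (mod 949)
3^32 ≡ 81^2 = 6561 ≡ 867 (mod 949)
3^64 ≡ 867^2 = 751689 ≡ 81 (mod 949)
3^128 ≡ 81^2 = 6561 ≡ 867 (mod 949)
3^256 ≡ 867^2 = 751689 ≡ 81 (mod 949)
3^512 ≡ 81^2 = 6561 ≡ 867 (mod 949)
948 = 512 + 256 + 128 + 32 + 16 + 4 in binary powers of 2.
So 3^948 ≡ 867 · 81 · 867 · 867 · 81 · 81 ≡ 1 (mod 949).
Since the result is 1, base 3 gives no evidence that 949 is composite.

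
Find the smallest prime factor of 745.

745 is odd.
Digit sum 16, not divisible by 3.
Ends in 5: divisible by 5.

5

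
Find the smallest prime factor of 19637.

19637 is odd.
Digit sum 26, not divisible by 3.
Ends in 7: not divisible by 5.
7: 19637 = 7·2805 + 2
11: 19637 = 11·1785 + 2
13: 19637 = 13·1510 + 7
17: 19637 = 17·1155 + 2
19: 19637 = 19·1033 + 10
23: 19637 = 23·853 + 18
29: 19637 = 29·677 + 4
31: 19637 = 31·633 + 14
37: 19637 = 37·530 + 27
41: 19637 = 41·478 + 39
43: 19637 = 43·456 + 29
47: 19637 = 47·417 + 38
53: 19637 = 53·370 + 27
59: 19637 = 59·332 + 49
61: 19637 = 61·321 + 56
67: 19637 = 67·293 + 6
71: 19637 = 71·276 + 41
73: 19637 = 73·269

73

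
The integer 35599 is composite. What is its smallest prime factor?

35599 is odd.
Digit sum 31, not divisible by 3.
Ends in 9: not divisible by 5.
7: 35599 = 7·5085 + 4
11: 35599 = 11·3236 + 3
13: 35599 = 13·2738 + 5
17: 35599 = 17·2094 + 1
19: 35599 = 19·1873 + 12
23: 35599 = 23·1547 + 18
29: 35599 = 29·1227 + 16
31: 35599 = 31·1148 + 11
37: 35599 = 37·962 + 5
41: 35599 = 41·868 + 11
43: 35599 = 43·827 + 38
47: 35599 = 47·757 + 20
53: 35599 = 53·671 + 36
59: 35599 = 59·603 + 22
61: 35599 = 61·583 + 36
67: 35599 = 67·531 + 22
71: 35599 = 71·501 + 28
73: 35599 = 73·487 + 48
79: 35599 = 79·450 + 49
83: 35599 = 83·428 + 75
89: 35599 = 89·399 + 88
97: 35599 = 97·367

97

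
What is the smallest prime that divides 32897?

32897 is odd.
Digit sum 29, not divisible by 3.
Ends in 7: not divisible by 5.
7: 32897 = 7·4699 + 4
11: 32897 = 11·2990 + 7
13: 32897 = 13·2530 + 7
17: 32897 = 17·1935 + 2
19: 32897 = 19·1731 + 8
23: 32897 = 23·1430 + 7
29: 32897 = 29·1134 + 11
31: 32897 = 31·1061 + 6
37: 32897 = 37·889 + 4
41: 32897 = 41·802 + 15
43: 32897 = 43·765 + 2
47: 32897 = 47·699 + 44
53: 32897 = 53·620 + 37
59: 32897 = 59·557 + 34
61: 32897 = 61·539 + 18
67: 32897 = 67·491

67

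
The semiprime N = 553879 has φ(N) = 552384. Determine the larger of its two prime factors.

823

φ(n) = (p−1)(q−1) = n − (p+q) + 1, so p + q = 553879 − 552384 + 1 = 1496.
p and q are the roots of t² − 1496t + 553879 = 0.
Discriminant: 1496² − 4·553879 = 2238016 − 2215516 = 22500; √22500 = 150.
q = (1496 − 150)/2 = 673, p = (1496 + 150)/2 = 823.
Check: 673 · 823 = 553879.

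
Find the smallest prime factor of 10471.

10471 is odd.
Digit sum 13, not divisible by 3.
Ends in 1: not divisible by 5.
7: 10471 = 7·1495 + 6
11: 10471 = 11·951 + 10
13: 10471 = 13·805 + 6
17: 10471 = 17·615 + 16
19: 10471 = 19·551 + 2
23: 10471 = 23·455 + 6
29: 10471 = 29·361 + 2
31: 10471 = 31·337 + 24
37: 10471 = 37·283

37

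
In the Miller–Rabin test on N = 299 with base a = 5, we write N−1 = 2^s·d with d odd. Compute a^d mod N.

291

299 − 1 = 298 = 2^1 · 149, so d = 149.
5^1 ≡ 5 (mod 299)
5^2 ≡ 5^2 = 25 ≡ 25 (mod 299)
5^4 ≡ 25^2 = 625 ≡ 27 (mod 299)
5^8 ≡ 27^2 = 729 ≡ 131 (mod 299)
5^16 ≡ 131^2 = 17161 ≡ 118 (mod 299)
5^32 ≡ 118^2 = 13924 ≡ 170 (mod 299)
5^64 ≡ 170^2 = 28900 ≡ 196 (mod 299)
5^128 ≡ 196^2 = 38416 ≡ 144 (mod 299)
149 = 128 + 16 + 4 + 1 in binary powers of 2.
So 5^149 ≡ 144 · 118 · 27 · 5 ≡ 291 (mod 299).
Squaring chain: 291; never reaches −1, so base 5 is a Miller–Rabin witness that 299 is composite.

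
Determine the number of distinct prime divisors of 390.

4

390 = 2 · 195
195 = 3 · 65
65 = 5 · 13
390 = 2 · 3 · 5 · 13, which has 4 distinct prime factors.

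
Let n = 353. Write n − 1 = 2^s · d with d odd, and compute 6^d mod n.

353 − 1 = 352 = 2^5 · 11, so d = 11.
6^1 ≡ 6 (mod 353)
6^2 ≡ 6^2 = 36 ≡ 36 (mod 353)
6^4 ≡ 36^2 = 1296 ≡ 237 (mod 353)
6^8 ≡ 237^2 = 56169 ≡ 42 (mod 353)
11 = 8 + 2 + 1 in binary powers of 2.
So 6^11 ≡ 42 · 36 · 6 ≡ 247 (mod 353).
Squaring chain: 247 → 293 → 70 → 311 → 352; reaches −1, so base 6 does not prove 353 composite.

247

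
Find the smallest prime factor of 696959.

41

696959 is odd.
Digit sum 44, not divisible by 3.
Ends in 9: not divisible by 5.
7: 696959 = 7·99565 + 4
11: 696959 = 11·63359 + 10
13: 696959 = 13·53612 + 3
17: 696959 = 17·40997 + 10
19: 696959 = 19·36682 + 1
23: 696959 = 23·30302 + 13
29: 696959 = 29·24033 + 2
31: 696959 = 31·22482 + 17
37: 696959 = 37·18836 + 27
41: 696959 = 41·16999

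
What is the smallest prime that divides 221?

221 is odd.
Digit sum 5, not divisible by 3.
Ends in 1: not divisible by 5.
7: 221 = 7·31 + 4
11: 221 = 11·20 + 1
13: 221 = 13·17

13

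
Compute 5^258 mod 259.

5^1 ≡ 5 (mod 259)
5^2 ≡ 5^2 = 25 ≡ 25 (mod 259)
5^4 ≡ 25^2 = 625 ≡ 107 (mod 259)
5^8 ≡ 107^2 = 11449 ≡ 53 (mod 259)
5^16 ≡ 53^2 = 2809 ≡ 219 (mod 259)
5^32 ≡ 219^2 = 47961 ≡ 46 (mod 259)
5^64 ≡ 46^2 = 2116 ≡ 44 (mod 259)
5^128 ≡ 44^2 = 1936 ≡ 123 (mod 259)
5^256 ≡ 123^2 = 15129 ≡ 107 (mod 259)
258 = 256 + 2 in binary powers of 2.
So 5^258 ≡ 107 · 25 ≡ 85 (mod 259).
Since 85 ≠ 1, base 5 is a Fermat witness: 259 is composite.

85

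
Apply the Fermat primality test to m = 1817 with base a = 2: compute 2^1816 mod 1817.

1221

2^1 ≡ 2 (mod 1817)
2^2 ≡ 2^2 = 4 ≡ 4 (mod 1817)
2^4 ≡ 4^2 = 16 ≡ 16 (mod 1817)
2^8 ≡ 16^2 = 256 ≡ 256 (mod 1817)
2^16 ≡ 256^2 = 65536 ≡ 124 (mod 1817)
2^32 ≡ 124^2 = 15376 ≡ 840 (mod 1817)
2^64 ≡ 840^2 = 705600 ≡ 604 (mod 1817)
2^128 ≡ 604^2 = 364816 ≡ 1416 (mod 1817)
2^256 ≡ 1416^2 = 2005056 ≡ 905 (mod 1817)
2^512 ≡ 905^2 = 819025 ≡ 1375 (mod 1817)
2^1024 ≡ 1375^2 = 1890625 ≡ 945 (mod 1817)
1816 = 1024 + 512 + 256 + 16 + 8 in binary powers of 2.
So 2^1816 ≡ 945 · 1375 · 905 · 124 · 256 ≡ 1221 (mod 1817).
Since 1221 ≠ 1, base 2 is a Fermat witness: 1817 is composite.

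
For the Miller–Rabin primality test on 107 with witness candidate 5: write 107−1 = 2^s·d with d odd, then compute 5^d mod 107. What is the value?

106

107 − 1 = 106 = 2^1 · 53, so d = 53.
5^1 ≡ 5 (mod 107)
5^2 ≡ 5^2 = 25 ≡ 25 (mod 107)
5^4 ≡ 25^2 = 625 ≡ 90 (mod 107)
5^8 ≡ 90^2 = 8100 ≡ 75 (mod 107)
5^16 ≡ 75^2 = 5625 ≡ 61 (mod 107)
5^32 ≡ 61^2 = 3721 ≡ 83 (mod 107)
53 = 32 + 16 + 4 + 1 in binary powers of 2.
So 5^53 ≡ 83 · 61 · 90 · 5 ≡ 106 (mod 107).
Since 5^d ≡ 106 (mod 107), base 5 does not prove 107 composite.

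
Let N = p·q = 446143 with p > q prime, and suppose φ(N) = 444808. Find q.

φ(n) = (p−1)(q−1) = n − (p+q) + 1, so p + q = 446143 − 444808 + 1 = 1336.
p and q are the roots of t² − 1336t + 446143 = 0.
Discriminant: 1336² − 4·446143 = 1784896 − 1784572 = 324; √324 = 18.
q = (1336 − 18)/2 = 659, p = (1336 + 18)/2 = 677.
Check: 659 · 677 = 446143.

659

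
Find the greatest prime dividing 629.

37

629 = 17 · 37
37 is prime.
So 629 = 17 · 37; the largest prime factor is 37.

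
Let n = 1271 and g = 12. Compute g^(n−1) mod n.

893

12^1 ≡ 12 (mod 1271)
12^2 ≡ 12^2 = 144 ≡ 144 (mod 1271)
12^4 ≡ 144^2 = 20736 ≡ 400 (mod 1271)
12^8 ≡ 400^2 = 160000 ≡ 1125 (mod 1271)
12^16 ≡ 1125^2 = 1265625 ≡ 980 (mod 1271)
12^32 ≡ 980^2 = 960400 ≡ 795 (mod 1271)
12^64 ≡ 795^2 = 632025 ≡ 338 (mod 1271)
12^128 ≡ 338^2 = 114244 ≡ 1125 (mod 1271)
12^256 ≡ 1125^2 = 1265625 ≡ 980 (mod 1271)
12^512 ≡ 980^2 = 960400 ≡ 795 (mod 1271)
12^1024 ≡ 795^2 = 632025 ≡ 338 (mod 1271)
1270 = 1024 + 128 + 64 + 32 + 16 + 4 + 2 in binary powers of 2.
So 12^1270 ≡ 338 · 1125 · 338 · 795 · 980 · 400 · 144 ≡ 893 (mod 1271).
Since 893 ≠ 1, base 12 is a Fermat witness: 1271 is composite.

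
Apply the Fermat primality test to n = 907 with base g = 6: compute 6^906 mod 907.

1

6^1 ≡ 6 (mod 907)
6^2 ≡ 6^2 = 36 ≡ 36 (mod 907)
6^4 ≡ 36^2 = 1296 ≡ 389 (mod 907)
6^8 ≡ 389^2 = 151321 ≡ 759 (mod 907)
6^16 ≡ 759^2 = 576081 ≡ 136 (mod 907)
6^32 ≡ 136^2 = 18496 ≡ 356 (mod 907)
6^64 ≡ 356^2 = 126736 ≡ 663 (mod 907)
6^128 ≡ 663^2 = 439569 ≡ 581 (mod 907)
6^256 ≡ 581^2 = 337561 ≡ 157 (mod 907)
6^512 ≡ 157^2 = 24649 ≡ 160 (mod 907)
906 = 512 + 256 + 128 + 8 + 2 in binary powers of 2.
So 6^906 ≡ 160 · 157 · 581 · 759 · 36 ≡ 1 (mod 907).
Since the result is 1, base 6 gives no evidence that 907 is composite.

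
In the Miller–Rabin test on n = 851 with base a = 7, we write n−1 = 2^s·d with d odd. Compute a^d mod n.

851 − 1 = 850 = 2^1 · 425, so d = 425.
7^1 ≡ 7 (mod 851)
7^2 ≡ 7^2 = 49 ≡ 49 (mod 851)
7^4 ≡ 49^2 = 2401 ≡ 699 (mod 851)
7^8 ≡ 699^2 = 488601 ≡ 127 (mod 851)
7^16 ≡ 127^2 = 16129 ≡ 811 (mod 851)
7^32 ≡ 811^2 = 657721 ≡ 749 (mod 851)
7^64 ≡ 749^2 = 561001 ≡ 192 (mod 851)
7^128 ≡ 192^2 = 36864 ≡ 271 (mod 851)
7^256 ≡ 271^2 = 73441 ≡ 255 (mod 851)
425 = 256 + 128 + 32 + 8 + 1 in binary powers of 2.
So 7^425 ≡ 255 · 271 · 749 · 127 · 7 ≡ 419 (mod 851).
Squaring chain: 419; never reaches −1, so base 7 is a Miller–Rabin witness that 851 is composite.

419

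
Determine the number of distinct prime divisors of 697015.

5

697015 = 5 · 139403
139403 = 11 · 12673
12673 = 19 · 667
667 = 23 · 29
697015 = 5 · 11 · 19 · 23 · 29, which has 5 distinct prime factors.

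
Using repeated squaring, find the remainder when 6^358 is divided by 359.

1

6^1 ≡ 6 (mod 359)
6^2 ≡ 6^2 = 36 ≡ 36 (mod 359)
6^4 ≡ 36^2 = 1296 ≡ 219 (mod 359)
6^8 ≡ 219^2 = 47961 ≡ 214 (mod 359)
6^16 ≡ 214^2 = 45796 ≡ 203 (mod 359)
6^32 ≡ 203^2 = 41209 ≡ 283 (mod 359)
6^64 ≡ 283^2 = 80089 ≡ 32 (mod 359)
6^128 ≡ 32^2 = 1024 ≡ 306 (mod 359)
6^256 ≡ 306^2 = 93636 ≡ 296 (mod 359)
358 = 256 + 64 + 32 + 4 + 2 in binary powers of 2.
So 6^358 ≡ 296 · 32 · 283 · 219 · 36 ≡ 1 (mod 359).
Since the result is 1, base 6 gives no evidence that 359 is composite.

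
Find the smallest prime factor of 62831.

83

62831 is odd.
Digit sum 20, not divisible by 3.
Ends in 1: not divisible by 5.
7: 62831 = 7·8975 + 6
11: 62831 = 11·5711 + 10
13: 62831 = 13·4833 + 2
17: 62831 = 17·3695 + 16
19: 62831 = 19·3306 + 17
23: 62831 = 23·2731 + 18
29: 62831 = 29·2166 + 17
31: 62831 = 31·2026 + 25
37: 62831 = 37·1698 + 5
41: 62831 = 41·1532 + 19
43: 62831 = 43·1461 + 8
47: 62831 = 47·1336 + 39
53: 62831 = 53·1185 + 26
59: 62831 = 59·1064 + 55
61: 62831 = 61·1030 + 1
67: 62831 = 67·937 + 52
71: 62831 = 71·884 + 67
73: 62831 = 73·860 + 51
79: 62831 = 79·795 + 26
83: 62831 = 83·757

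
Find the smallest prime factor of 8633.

89

8633 is odd.
Digit sum 20, not divisible by 3.
Ends in 3: not divisible by 5.
7: 8633 = 7·1233 + 2
11: 8633 = 11·784 + 9
13: 8633 = 13·664 + 1
17: 8633 = 17·507 + 14
19: 8633 = 19·454 + 7
23: 8633 = 23·375 + 8
29: 8633 = 29·297 + 20
31: 8633 = 31·278 + 15
37: 8633 = 37·233 + 12
41: 8633 = 41·210 + 23
43: 8633 = 43·200 + 33
47: 8633 = 47·183 + 32
53: 8633 = 53·162 + 47
59: 8633 = 59·146 + 19
61: 8633 = 61·141 + 32
67: 8633 = 67·128 + 57
71: 8633 = 71·121 + 42
73: 8633 = 73·118 + 19
79: 8633 = 79·109 + 22
83: 8633 = 83·104 + 1
89: 8633 = 89·97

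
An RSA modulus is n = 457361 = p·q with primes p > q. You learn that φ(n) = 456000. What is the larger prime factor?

761

φ(n) = (p−1)(q−1) = n − (p+q) + 1, so p + q = 457361 − 456000 + 1 = 1362.
p and q are the roots of t² − 1362t + 457361 = 0.
Discriminant: 1362² − 4·457361 = 1855044 − 1829444 = 25600; √25600 = 160.
q = (1362 − 160)/2 = 601, p = (1362 + 160)/2 = 761.
Check: 601 · 761 = 457361.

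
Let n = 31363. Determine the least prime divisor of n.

31363 is odd.
Digit sum 16, not divisible by 3.
Ends in 3: not divisible by 5.
7: 31363 = 7·4480 + 3
11: 31363 = 11·2851 + 2
13: 31363 = 13·2412 + 7
17: 31363 = 17·1844 + 15
19: 31363 = 19·1650 + 13
23: 31363 = 23·1363 + 14
29: 31363 = 29·1081 + 14
31: 31363 = 31·1011 + 22
37: 31363 = 37·847 + 24
41: 31363 = 41·764 + 39
43: 31363 = 43·729 + 16
47: 31363 = 47·667 + 14
53: 31363 = 53·591 + 40
59: 31363 = 59·531 + 34
61: 31363 = 61·514 + 9
67: 31363 = 67·468 + 7
71: 31363 = 71·441 + 52
73: 31363 = 73·429 + 46
79: 31363 = 79·397

79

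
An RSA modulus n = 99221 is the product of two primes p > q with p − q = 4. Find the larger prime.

Since p = q + 4, we have 99221 = q(q + 4), so q² + 4q − 99221 = 0.
Discriminant: 4² + 4·99221 = 16 + 396884 = 396900; √396900 = 630.
q = (−4 + 630)/2 = 313, and p = q + 4 = 317.
Check: 313 · 317 = 99221.

317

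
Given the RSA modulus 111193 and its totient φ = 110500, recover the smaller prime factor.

φ(n) = (p−1)(q−1) = n − (p+q) + 1, so p + q = 111193 − 110500 + 1 = 694.
p and q are the roots of t² − 694t + 111193 = 0.
Discriminant: 694² − 4·111193 = 481636 − 444772 = 36864; √36864 = 192.
q = (694 − 192)/2 = 251, p = (694 + 192)/2 = 443.
Check: 251 · 443 = 111193.

251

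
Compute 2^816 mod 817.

2^1 ≡ 2 (mod 817)
2^2 ≡ 2^2 = 4 ≡ 4 (mod 817)
2^4 ≡ 4^2 = 16 ≡ 16 (mod 817)
2^8 ≡ 16^2 = 256 ≡ 256 (mod 817)
2^16 ≡ 256^2 = 65536 ≡ 176 (mod 817)
2^32 ≡ 176^2 = 30976 ≡ 747 (mod 817)
2^64 ≡ 747^2 = 558009 ≡ 815 (mod 817)
2^128 ≡ 815^2 = 664225 ≡ 4 (mod 817)
2^256 ≡ 4^2 = 16 ≡ 16 (mod 817)
2^512 ≡ 16^2 = 256 ≡ 256 (mod 817)
816 = 512 + 256 + 32 + 16 in binary powers of 2.
So 2^816 ≡ 256 · 16 · 747 · 176 ≡ 102 (mod 817).
Since 102 ≠ 1, base 2 is a Fermat witness: 817 is composite.

102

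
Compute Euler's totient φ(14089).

13824

Factor: 14089 = 73 · 193.
φ(14089) = (73−1) · (193−1) = 72 · 192 = 13824.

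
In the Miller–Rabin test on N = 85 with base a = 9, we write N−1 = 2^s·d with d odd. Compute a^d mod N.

85 − 1 = 84 = 2^2 · 21, so d = 21.
9^1 ≡ 9 (mod 85)
9^2 ≡ 9^2 = 81 ≡ 81 (mod 85)
9^4 ≡ 81^2 = 6561 ≡ 16 (mod 85)
9^8 ≡ 16^2 = 256 ≡ 1 (mod 85)
9^16 ≡ 1^2 = 1 ≡ 1 (mod 85)
21 = 16 + 4 + 1 in binary powers of 2.
So 9^21 ≡ 1 · 16 · 9 ≡ 59 (mod 85).
Squaring chain: 59 → 81; never reaches −1, so base 9 is a Miller–Rabin witness that 85 is composite.

59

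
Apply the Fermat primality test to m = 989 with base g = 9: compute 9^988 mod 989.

9^1 ≡ 9 (mod 989)
9^2 ≡ 9^2 = 81 ≡ 81 (mod 989)
9^4 ≡ 81^2 = 6561 ≡ 627 (mod 989)
9^8 ≡ 627^2 = 393129 ≡ 496 (mod 989)
9^16 ≡ 496^2 = 246016 ≡ 744 (mod 989)
9^32 ≡ 744^2 = 553536 ≡ 685 (mod 989)
9^64 ≡ 685^2 = 469225 ≡ 439 (mod 989)
9^128 ≡ 439^2 = 192721 ≡ 855 (mod 989)
9^256 ≡ 855^2 = 731025 ≡ 154 (mod 989)
9^512 ≡ 154^2 = 23716 ≡ 969 (mod 989)
988 = 512 + 256 + 128 + 64 + 16 + 8 + 4 in binary powers of 2.
So 9^988 ≡ 969 · 154 · 855 · 439 · 744 · 496 · 627 ≡ 439 (mod 989).
Since 439 ≠ 1, base 9 is a Fermat witness: 989 is composite.

439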